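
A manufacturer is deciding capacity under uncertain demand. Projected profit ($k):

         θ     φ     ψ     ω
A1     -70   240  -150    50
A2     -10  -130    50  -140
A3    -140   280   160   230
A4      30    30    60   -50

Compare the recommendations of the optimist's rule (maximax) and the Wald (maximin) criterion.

maximax → A3; maximin → A4 (disagree)

Row maxima: A1=240, A2=50, A3=280, A4=60
Best best-case = 280 → A3.
Row minima: A1=-150, A2=-140, A3=-140, A4=-50
Best worst-case = -50 → A4.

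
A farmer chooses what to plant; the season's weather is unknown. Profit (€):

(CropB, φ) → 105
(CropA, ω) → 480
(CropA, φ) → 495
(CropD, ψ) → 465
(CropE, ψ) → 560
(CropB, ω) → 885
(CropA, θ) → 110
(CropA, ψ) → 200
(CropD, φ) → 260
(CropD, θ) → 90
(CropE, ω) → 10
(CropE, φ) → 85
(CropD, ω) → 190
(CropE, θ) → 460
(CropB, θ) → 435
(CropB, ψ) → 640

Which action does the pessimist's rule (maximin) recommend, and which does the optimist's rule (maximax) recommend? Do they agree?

Row minima: CropD=90, CropA=110, CropB=105, CropE=10
Best worst-case = 110 → CropA.
Row maxima: CropD=465, CropA=495, CropB=885, CropE=560
Best best-case = 885 → CropB.

maximin → CropA; maximax → CropB (disagree)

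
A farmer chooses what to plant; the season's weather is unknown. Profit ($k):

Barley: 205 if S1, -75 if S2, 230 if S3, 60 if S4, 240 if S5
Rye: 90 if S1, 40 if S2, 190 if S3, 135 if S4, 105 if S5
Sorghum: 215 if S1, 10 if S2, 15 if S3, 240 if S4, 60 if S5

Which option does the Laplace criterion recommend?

Barley

Row averages: Barley=132, Rye=112, Sorghum=108
Highest average = 132 → Barley.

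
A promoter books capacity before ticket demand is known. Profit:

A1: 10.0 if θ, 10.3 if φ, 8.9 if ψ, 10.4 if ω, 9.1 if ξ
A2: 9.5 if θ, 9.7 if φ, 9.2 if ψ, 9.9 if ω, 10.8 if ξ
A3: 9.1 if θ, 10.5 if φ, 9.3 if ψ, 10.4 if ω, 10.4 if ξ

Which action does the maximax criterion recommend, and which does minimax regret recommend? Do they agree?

maximax → A2; minimax regret → A2 (agree)

Row maxima: A1=10.4, A2=10.8, A3=10.5
Best best-case = 10.8 → A2.
Column bests: θ=10.0, φ=10.5, ψ=9.3, ω=10.4, ξ=10.8.
A1 regrets: 0.0, 0.2, 0.4, 0.0, 1.7 → max 1.7
A2 regrets: 0.5, 0.8, 0.1, 0.5, 0.0 → max 0.8
A3 regrets: 0.9, 0.0, 0.0, 0.0, 0.4 → max 0.9
Smallest max regret = 0.8 → A2.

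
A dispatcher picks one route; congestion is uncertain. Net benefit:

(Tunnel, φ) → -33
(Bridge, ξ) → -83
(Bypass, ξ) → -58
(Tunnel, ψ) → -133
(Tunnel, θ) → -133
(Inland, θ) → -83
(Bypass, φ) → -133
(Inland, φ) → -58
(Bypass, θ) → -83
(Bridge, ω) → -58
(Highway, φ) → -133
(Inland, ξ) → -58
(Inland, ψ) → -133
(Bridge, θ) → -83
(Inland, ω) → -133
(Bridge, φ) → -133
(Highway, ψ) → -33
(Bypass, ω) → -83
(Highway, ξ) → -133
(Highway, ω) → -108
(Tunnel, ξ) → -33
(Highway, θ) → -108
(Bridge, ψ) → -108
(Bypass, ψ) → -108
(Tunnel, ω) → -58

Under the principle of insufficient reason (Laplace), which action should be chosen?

Tunnel

Row averages: Tunnel=-78, Highway=-103, Inland=-93, Bypass=-93, Bridge=-93
Highest average = -78 → Tunnel.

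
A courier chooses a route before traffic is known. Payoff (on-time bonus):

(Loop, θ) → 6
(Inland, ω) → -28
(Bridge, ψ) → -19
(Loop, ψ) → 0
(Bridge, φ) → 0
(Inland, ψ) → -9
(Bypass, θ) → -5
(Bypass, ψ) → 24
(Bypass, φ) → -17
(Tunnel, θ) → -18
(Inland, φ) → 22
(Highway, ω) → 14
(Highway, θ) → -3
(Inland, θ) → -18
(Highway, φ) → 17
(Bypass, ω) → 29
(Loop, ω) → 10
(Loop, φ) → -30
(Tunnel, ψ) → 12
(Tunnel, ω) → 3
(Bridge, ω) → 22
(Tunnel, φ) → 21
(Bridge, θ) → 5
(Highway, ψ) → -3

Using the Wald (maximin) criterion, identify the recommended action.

Row minima: Inland=-28, Bridge=-19, Highway=-3, Tunnel=-18, Bypass=-17, Loop=-30
Best worst-case = -3 → Highway.

Highway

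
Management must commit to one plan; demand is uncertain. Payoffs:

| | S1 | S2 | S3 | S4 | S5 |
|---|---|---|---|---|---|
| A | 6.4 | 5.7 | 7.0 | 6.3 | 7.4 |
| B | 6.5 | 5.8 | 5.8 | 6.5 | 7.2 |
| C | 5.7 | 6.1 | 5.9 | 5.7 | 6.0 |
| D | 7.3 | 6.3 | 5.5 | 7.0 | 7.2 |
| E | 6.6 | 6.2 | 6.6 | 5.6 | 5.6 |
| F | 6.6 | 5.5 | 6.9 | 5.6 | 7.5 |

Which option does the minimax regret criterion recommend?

A

Column bests: S1=7.3, S2=6.3, S3=7.0, S4=7.0, S5=7.5.
A regrets: 0.9, 0.6, 0.0, 0.7, 0.1 → max 0.9
B regrets: 0.8, 0.5, 1.2, 0.5, 0.3 → max 1.2
C regrets: 1.6, 0.2, 1.1, 1.3, 1.5 → max 1.6
D regrets: 0.0, 0.0, 1.5, 0.0, 0.3 → max 1.5
E regrets: 0.7, 0.1, 0.4, 1.4, 1.9 → max 1.9
F regrets: 0.7, 0.8, 0.1, 1.4, 0.0 → max 1.4
Smallest max regret = 0.9 → A.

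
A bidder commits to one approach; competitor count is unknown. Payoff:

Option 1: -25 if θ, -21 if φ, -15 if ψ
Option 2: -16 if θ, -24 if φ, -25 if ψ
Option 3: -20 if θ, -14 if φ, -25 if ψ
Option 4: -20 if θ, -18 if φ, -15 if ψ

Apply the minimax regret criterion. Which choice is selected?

Option 4

Column bests: θ=-16, φ=-14, ψ=-15.
Option 1 regrets: 9, 7, 0 → max 9
Option 2 regrets: 0, 10, 10 → max 10
Option 3 regrets: 4, 0, 10 → max 10
Option 4 regrets: 4, 4, 0 → max 4
Smallest max regret = 4 → Option 4.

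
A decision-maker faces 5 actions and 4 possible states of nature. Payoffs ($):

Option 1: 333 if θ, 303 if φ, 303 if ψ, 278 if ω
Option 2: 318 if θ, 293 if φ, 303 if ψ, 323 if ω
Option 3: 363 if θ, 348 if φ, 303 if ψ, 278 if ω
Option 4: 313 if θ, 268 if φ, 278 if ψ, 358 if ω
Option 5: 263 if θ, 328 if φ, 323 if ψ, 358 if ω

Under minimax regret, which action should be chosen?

Column bests: θ=363, φ=348, ψ=323, ω=358.
Option 1 regrets: 30, 45, 20, 80 → max 80
Option 2 regrets: 45, 55, 20, 35 → max 55
Option 3 regrets: 0, 0, 20, 80 → max 80
Option 4 regrets: 50, 80, 45, 0 → max 80
Option 5 regrets: 100, 20, 0, 0 → max 100
Smallest max regret = 55 → Option 2.

Option 2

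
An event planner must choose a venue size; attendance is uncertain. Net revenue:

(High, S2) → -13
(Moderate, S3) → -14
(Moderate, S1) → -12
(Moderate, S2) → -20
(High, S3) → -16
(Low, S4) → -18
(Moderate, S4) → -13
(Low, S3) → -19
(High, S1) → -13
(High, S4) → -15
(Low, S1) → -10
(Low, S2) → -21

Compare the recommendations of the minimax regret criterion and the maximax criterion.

Column bests: S1=-10, S2=-13, S3=-14, S4=-13.
Low regrets: 0, 8, 5, 5 → max 8
Moderate regrets: 2, 7, 0, 0 → max 7
High regrets: 3, 0, 2, 2 → max 3
Smallest max regret = 3 → High.
Row maxima: Low=-10, Moderate=-12, High=-13
Best best-case = -10 → Low.

minimax regret → High; maximax → Low (disagree)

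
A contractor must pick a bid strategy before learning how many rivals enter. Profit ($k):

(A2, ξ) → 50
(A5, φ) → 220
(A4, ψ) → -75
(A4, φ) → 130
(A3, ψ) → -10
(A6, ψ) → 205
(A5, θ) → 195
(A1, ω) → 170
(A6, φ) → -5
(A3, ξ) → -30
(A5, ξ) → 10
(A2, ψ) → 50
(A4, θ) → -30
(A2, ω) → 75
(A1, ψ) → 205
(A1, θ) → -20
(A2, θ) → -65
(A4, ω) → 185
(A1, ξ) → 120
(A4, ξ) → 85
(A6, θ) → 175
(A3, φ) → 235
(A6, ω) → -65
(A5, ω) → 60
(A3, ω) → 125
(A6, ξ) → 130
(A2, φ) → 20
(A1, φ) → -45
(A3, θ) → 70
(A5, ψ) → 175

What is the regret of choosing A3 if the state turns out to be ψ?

215

Best payoff under ψ is 205.
Regret = 205 − (-10) = 215.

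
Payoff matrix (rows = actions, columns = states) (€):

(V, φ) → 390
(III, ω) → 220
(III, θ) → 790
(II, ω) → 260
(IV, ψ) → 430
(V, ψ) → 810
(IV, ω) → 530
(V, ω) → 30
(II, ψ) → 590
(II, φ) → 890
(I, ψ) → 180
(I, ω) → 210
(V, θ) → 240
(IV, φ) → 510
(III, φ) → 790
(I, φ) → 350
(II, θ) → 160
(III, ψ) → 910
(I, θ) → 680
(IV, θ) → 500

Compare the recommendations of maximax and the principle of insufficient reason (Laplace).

maximax → III; laplace → III (agree)

Row maxima: I=680, II=890, III=910, IV=530, V=810
Best best-case = 910 → III.
Row averages: I=355, II=475, III=677.5, IV=492.5, V=367.5
Highest average = 677.5 → III.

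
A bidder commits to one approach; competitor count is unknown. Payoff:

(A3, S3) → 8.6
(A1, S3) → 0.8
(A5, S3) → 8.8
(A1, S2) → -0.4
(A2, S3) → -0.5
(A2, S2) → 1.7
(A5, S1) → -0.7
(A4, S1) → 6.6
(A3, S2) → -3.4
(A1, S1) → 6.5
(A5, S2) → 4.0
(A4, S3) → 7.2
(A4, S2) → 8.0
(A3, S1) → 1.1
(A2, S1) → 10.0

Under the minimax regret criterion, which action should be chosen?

A4

Column bests: S1=10.0, S2=8.0, S3=8.8.
A1 regrets: 3.5, 8.4, 8.0 → max 8.4
A2 regrets: 0.0, 6.3, 9.3 → max 9.3
A3 regrets: 8.9, 11.4, 0.2 → max 11.4
A4 regrets: 3.4, 0.0, 1.6 → max 3.4
A5 regrets: 10.7, 4.0, 0.0 → max 10.7
Smallest max regret = 3.4 → A4.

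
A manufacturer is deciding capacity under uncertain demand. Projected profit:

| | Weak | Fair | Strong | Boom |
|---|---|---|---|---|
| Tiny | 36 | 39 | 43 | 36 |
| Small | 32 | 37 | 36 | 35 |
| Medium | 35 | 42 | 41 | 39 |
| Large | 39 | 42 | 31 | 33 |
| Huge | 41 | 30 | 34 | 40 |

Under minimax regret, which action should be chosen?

Column bests: Weak=41, Fair=42, Strong=43, Boom=40.
Tiny regrets: 5, 3, 0, 4 → max 5
Small regrets: 9, 5, 7, 5 → max 9
Medium regrets: 6, 0, 2, 1 → max 6
Large regrets: 2, 0, 12, 7 → max 12
Huge regrets: 0, 12, 9, 0 → max 12
Smallest max regret = 5 → Tiny.

Tiny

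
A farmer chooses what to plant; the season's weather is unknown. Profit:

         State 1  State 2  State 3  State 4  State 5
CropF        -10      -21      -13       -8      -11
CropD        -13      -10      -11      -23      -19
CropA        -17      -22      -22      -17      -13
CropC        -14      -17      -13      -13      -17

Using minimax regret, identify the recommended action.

Column bests: State 1=-10, State 2=-10, State 3=-11, State 4=-8, State 5=-11.
CropF regrets: 0, 11, 2, 0, 0 → max 11
CropD regrets: 3, 0, 0, 15, 8 → max 15
CropA regrets: 7, 12, 11, 9, 2 → max 12
CropC regrets: 4, 7, 2, 5, 6 → max 7
Smallest max regret = 7 → CropC.

CropC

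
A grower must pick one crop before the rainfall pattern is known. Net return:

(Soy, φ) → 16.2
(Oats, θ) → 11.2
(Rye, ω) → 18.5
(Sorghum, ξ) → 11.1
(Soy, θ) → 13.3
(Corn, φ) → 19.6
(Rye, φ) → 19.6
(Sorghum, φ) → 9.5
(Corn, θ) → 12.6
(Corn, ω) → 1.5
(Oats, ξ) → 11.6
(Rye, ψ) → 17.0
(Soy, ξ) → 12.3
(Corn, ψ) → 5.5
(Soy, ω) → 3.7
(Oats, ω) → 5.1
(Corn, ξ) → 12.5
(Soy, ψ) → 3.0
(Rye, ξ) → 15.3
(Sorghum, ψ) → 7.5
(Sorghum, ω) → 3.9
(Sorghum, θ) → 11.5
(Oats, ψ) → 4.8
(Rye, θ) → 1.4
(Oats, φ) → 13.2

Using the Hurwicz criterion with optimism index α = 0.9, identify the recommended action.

Oats: 0.9·13.2 + 0.1·4.8 = 12.36
Corn: 0.9·19.6 + 0.1·1.5 = 17.79
Sorghum: 0.9·11.5 + 0.1·3.9 = 10.74
Soy: 0.9·16.2 + 0.1·3.0 = 14.88
Rye: 0.9·19.6 + 0.1·1.4 = 17.78
Highest Hurwicz score = 17.79 → Corn.

Corn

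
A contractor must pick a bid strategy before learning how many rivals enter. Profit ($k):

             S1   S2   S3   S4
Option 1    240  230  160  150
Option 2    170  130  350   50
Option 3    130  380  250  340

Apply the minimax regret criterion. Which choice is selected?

Column bests: S1=240, S2=380, S3=350, S4=340.
Option 1 regrets: 0, 150, 190, 190 → max 190
Option 2 regrets: 70, 250, 0, 290 → max 290
Option 3 regrets: 110, 0, 100, 0 → max 110
Smallest max regret = 110 → Option 3.

Option 3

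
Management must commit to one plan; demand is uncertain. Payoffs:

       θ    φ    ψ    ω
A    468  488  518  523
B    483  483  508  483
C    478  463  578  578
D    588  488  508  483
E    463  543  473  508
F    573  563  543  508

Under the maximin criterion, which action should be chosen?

F

Row minima: A=468, B=483, C=463, D=483, E=463, F=508
Best worst-case = 508 → F.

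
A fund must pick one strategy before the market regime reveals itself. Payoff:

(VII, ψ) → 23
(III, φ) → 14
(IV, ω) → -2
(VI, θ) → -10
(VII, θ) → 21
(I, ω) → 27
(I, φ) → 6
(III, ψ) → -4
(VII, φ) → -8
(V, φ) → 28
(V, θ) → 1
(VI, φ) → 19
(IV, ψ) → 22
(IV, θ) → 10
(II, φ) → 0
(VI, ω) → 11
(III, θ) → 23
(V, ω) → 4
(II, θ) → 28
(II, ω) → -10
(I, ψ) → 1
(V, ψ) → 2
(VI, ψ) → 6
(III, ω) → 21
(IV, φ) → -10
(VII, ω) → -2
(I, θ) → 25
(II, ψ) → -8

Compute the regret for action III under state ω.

6

Best payoff under ω is 27.
Regret = 27 − 21 = 6.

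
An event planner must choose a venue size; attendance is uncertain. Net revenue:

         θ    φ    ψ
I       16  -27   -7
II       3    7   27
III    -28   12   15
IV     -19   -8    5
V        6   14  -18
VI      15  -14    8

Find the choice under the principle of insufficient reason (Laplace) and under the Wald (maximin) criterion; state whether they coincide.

laplace → II; maximin → II (agree)

Row averages: I=-6, II=37/3, III=-1/3, IV=-22/3, V=2/3, VI=3
Highest average = 37/3 → II.
Row minima: I=-27, II=3, III=-28, IV=-19, V=-18, VI=-14
Best worst-case = 3 → II.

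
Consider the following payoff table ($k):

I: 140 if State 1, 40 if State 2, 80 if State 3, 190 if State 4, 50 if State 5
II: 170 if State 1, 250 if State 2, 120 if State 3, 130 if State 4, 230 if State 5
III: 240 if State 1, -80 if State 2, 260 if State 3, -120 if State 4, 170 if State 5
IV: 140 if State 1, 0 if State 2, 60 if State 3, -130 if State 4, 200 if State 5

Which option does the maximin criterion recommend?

Row minima: I=40, II=120, III=-120, IV=-130
Best worst-case = 120 → II.

II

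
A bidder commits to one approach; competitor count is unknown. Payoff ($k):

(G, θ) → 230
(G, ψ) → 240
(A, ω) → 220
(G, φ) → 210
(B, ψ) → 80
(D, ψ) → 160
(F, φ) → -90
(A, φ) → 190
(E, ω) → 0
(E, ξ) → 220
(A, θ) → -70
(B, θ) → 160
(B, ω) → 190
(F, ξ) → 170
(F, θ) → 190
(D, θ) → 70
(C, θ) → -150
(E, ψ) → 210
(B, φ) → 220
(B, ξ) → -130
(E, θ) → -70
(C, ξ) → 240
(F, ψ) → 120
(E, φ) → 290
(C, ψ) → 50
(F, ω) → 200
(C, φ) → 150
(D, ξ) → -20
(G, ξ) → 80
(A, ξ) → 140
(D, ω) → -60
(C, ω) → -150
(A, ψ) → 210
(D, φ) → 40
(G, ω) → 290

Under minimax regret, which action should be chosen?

Column bests: θ=230, φ=290, ψ=240, ω=290, ξ=240.
A regrets: 300, 100, 30, 70, 100 → max 300
B regrets: 70, 70, 160, 100, 370 → max 370
C regrets: 380, 140, 190, 440, 0 → max 440
D regrets: 160, 250, 80, 350, 260 → max 350
E regrets: 300, 0, 30, 290, 20 → max 300
F regrets: 40, 380, 120, 90, 70 → max 380
G regrets: 0, 80, 0, 0, 160 → max 160
Smallest max regret = 160 → G.

G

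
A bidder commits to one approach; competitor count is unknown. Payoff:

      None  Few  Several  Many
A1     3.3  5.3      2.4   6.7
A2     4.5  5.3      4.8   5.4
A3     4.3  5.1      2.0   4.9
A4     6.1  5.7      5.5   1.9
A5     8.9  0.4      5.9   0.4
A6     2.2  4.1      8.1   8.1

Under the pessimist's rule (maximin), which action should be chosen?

Row minima: A1=2.4, A2=4.5, A3=2.0, A4=1.9, A5=0.4, A6=2.2
Best worst-case = 4.5 → A2.

A2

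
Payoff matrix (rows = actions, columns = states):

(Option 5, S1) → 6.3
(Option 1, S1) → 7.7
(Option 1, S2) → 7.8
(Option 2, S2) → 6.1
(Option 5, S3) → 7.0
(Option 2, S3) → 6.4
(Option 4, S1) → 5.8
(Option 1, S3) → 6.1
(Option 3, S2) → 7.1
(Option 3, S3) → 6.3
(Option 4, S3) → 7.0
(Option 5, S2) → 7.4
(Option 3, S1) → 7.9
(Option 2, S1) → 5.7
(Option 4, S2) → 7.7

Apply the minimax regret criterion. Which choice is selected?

Column bests: S1=7.9, S2=7.8, S3=7.0.
Option 1 regrets: 0.2, 0.0, 0.9 → max 0.9
Option 2 regrets: 2.2, 1.7, 0.6 → max 2.2
Option 3 regrets: 0.0, 0.7, 0.7 → max 0.7
Option 4 regrets: 2.1, 0.1, 0.0 → max 2.1
Option 5 regrets: 1.6, 0.4, 0.0 → max 1.6
Smallest max regret = 0.7 → Option 3.

Option 3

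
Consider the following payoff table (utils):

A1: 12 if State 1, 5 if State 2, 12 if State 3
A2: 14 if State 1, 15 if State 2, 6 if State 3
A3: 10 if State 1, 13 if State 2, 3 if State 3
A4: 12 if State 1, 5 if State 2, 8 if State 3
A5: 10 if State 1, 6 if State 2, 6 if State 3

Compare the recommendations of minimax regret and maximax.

minimax regret → A2; maximax → A2 (agree)

Column bests: State 1=14, State 2=15, State 3=12.
A1 regrets: 2, 10, 0 → max 10
A2 regrets: 0, 0, 6 → max 6
A3 regrets: 4, 2, 9 → max 9
A4 regrets: 2, 10, 4 → max 10
A5 regrets: 4, 9, 6 → max 9
Smallest max regret = 6 → A2.
Row maxima: A1=12, A2=15, A3=13, A4=12, A5=10
Best best-case = 15 → A2.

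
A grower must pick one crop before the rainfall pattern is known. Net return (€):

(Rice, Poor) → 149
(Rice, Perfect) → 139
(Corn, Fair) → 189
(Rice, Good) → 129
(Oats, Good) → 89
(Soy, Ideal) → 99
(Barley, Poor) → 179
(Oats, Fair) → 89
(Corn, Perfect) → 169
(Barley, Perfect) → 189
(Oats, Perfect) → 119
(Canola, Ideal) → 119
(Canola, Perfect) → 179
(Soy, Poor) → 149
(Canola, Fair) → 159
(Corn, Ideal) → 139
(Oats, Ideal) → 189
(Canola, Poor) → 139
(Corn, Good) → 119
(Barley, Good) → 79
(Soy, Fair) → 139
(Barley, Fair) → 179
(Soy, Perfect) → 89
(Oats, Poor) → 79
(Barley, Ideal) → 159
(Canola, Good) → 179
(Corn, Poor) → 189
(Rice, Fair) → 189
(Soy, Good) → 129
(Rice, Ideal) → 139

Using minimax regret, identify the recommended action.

Rice

Column bests: Poor=189, Fair=189, Good=179, Ideal=189, Perfect=189.
Corn regrets: 0, 0, 60, 50, 20 → max 60
Oats regrets: 110, 100, 90, 0, 70 → max 110
Barley regrets: 10, 10, 100, 30, 0 → max 100
Rice regrets: 40, 0, 50, 50, 50 → max 50
Soy regrets: 40, 50, 50, 90, 100 → max 100
Canola regrets: 50, 30, 0, 70, 10 → max 70
Smallest max regret = 50 → Rice.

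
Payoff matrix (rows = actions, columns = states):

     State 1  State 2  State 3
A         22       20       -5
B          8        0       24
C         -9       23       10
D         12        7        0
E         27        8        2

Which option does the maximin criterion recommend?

Row minima: A=-5, B=0, C=-9, D=0, E=2
Best worst-case = 2 → E.

E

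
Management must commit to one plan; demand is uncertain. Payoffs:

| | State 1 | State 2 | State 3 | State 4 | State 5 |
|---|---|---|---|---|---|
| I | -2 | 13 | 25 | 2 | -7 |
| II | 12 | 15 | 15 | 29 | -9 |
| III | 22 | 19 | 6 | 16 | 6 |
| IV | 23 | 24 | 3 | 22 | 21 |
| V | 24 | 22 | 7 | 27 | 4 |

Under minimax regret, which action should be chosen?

V

Column bests: State 1=24, State 2=24, State 3=25, State 4=29, State 5=21.
I regrets: 26, 11, 0, 27, 28 → max 28
II regrets: 12, 9, 10, 0, 30 → max 30
III regrets: 2, 5, 19, 13, 15 → max 19
IV regrets: 1, 0, 22, 7, 0 → max 22
V regrets: 0, 2, 18, 2, 17 → max 18
Smallest max regret = 18 → V.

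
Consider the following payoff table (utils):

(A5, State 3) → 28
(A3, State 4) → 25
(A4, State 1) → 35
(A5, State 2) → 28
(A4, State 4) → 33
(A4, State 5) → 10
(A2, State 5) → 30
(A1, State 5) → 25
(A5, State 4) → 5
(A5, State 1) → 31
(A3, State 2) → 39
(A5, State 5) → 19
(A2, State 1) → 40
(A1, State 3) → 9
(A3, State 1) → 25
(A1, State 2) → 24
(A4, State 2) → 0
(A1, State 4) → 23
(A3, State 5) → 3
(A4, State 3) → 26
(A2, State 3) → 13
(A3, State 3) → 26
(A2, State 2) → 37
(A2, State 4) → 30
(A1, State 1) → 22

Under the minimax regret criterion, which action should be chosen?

A2

Column bests: State 1=40, State 2=39, State 3=28, State 4=33, State 5=30.
A1 regrets: 18, 15, 19, 10, 5 → max 19
A2 regrets: 0, 2, 15, 3, 0 → max 15
A3 regrets: 15, 0, 2, 8, 27 → max 27
A4 regrets: 5, 39, 2, 0, 20 → max 39
A5 regrets: 9, 11, 0, 28, 11 → max 28
Smallest max regret = 15 → A2.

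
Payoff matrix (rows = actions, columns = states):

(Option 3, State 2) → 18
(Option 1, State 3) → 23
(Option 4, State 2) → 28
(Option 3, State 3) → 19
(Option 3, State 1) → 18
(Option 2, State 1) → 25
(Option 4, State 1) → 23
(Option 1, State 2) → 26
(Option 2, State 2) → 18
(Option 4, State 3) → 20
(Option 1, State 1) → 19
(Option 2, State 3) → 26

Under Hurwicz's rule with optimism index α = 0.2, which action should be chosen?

Option 1: 0.2·26 + 0.8·19 = 20.4
Option 2: 0.2·26 + 0.8·18 = 19.6
Option 3: 0.2·19 + 0.8·18 = 18.2
Option 4: 0.2·28 + 0.8·20 = 21.6
Highest Hurwicz score = 21.6 → Option 4.

Option 4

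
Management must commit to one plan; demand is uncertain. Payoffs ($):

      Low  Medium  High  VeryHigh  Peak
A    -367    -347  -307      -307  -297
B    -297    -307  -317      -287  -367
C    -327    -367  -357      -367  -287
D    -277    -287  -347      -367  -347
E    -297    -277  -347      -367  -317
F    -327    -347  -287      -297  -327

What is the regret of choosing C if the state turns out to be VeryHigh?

80

Best payoff under VeryHigh is -287.
Regret = -287 − (-367) = 80.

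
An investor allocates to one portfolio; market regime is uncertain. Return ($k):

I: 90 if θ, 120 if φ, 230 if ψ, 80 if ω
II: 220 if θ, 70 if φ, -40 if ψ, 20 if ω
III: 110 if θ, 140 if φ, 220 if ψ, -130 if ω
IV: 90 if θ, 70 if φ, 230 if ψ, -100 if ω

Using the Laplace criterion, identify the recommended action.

I

Row averages: I=130, II=67.5, III=85, IV=72.5
Highest average = 130 → I.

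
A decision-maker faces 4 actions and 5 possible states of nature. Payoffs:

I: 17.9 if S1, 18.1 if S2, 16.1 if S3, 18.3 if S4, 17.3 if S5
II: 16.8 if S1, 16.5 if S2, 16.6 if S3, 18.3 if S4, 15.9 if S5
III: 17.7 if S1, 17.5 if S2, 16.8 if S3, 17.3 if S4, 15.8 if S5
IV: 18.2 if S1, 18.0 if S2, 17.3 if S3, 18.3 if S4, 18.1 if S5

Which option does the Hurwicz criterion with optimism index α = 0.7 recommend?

I: 0.7·18.3 + 0.3·16.1 = 17.64
II: 0.7·18.3 + 0.3·15.9 = 17.58
III: 0.7·17.7 + 0.3·15.8 = 17.13
IV: 0.7·18.3 + 0.3·17.3 = 18
Highest Hurwicz score = 18 → IV.

IV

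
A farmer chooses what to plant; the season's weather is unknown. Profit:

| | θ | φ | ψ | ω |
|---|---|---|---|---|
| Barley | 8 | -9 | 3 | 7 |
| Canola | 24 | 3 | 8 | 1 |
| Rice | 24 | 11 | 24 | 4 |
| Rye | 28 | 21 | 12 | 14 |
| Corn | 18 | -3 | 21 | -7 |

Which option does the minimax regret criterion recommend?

Rice

Column bests: θ=28, φ=21, ψ=24, ω=14.
Barley regrets: 20, 30, 21, 7 → max 30
Canola regrets: 4, 18, 16, 13 → max 18
Rice regrets: 4, 10, 0, 10 → max 10
Rye regrets: 0, 0, 12, 0 → max 12
Corn regrets: 10, 24, 3, 21 → max 24
Smallest max regret = 10 → Rice.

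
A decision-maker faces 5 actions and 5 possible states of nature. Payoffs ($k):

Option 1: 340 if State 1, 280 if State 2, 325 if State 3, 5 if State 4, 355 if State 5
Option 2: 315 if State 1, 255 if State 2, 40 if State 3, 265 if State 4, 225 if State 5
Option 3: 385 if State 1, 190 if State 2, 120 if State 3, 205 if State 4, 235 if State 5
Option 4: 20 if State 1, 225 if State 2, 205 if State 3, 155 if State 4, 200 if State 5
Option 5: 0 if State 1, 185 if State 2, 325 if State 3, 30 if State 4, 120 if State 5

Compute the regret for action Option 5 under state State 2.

Best payoff under State 2 is 280.
Regret = 280 − 185 = 95.

95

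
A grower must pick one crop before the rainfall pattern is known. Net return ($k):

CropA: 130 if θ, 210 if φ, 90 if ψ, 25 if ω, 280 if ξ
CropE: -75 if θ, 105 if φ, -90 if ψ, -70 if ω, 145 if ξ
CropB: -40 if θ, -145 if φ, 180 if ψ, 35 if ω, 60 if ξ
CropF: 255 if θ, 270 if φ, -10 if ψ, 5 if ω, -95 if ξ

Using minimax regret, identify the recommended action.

CropA

Column bests: θ=255, φ=270, ψ=180, ω=35, ξ=280.
CropA regrets: 125, 60, 90, 10, 0 → max 125
CropE regrets: 330, 165, 270, 105, 135 → max 330
CropB regrets: 295, 415, 0, 0, 220 → max 415
CropF regrets: 0, 0, 190, 30, 375 → max 375
Smallest max regret = 125 → CropA.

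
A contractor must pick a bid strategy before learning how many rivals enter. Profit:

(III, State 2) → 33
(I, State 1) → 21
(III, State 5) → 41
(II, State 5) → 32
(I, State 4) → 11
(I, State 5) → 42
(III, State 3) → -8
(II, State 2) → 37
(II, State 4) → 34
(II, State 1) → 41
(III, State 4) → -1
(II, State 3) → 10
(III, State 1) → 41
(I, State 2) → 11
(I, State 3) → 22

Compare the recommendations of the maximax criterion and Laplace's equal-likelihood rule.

maximax → I; laplace → II (disagree)

Row maxima: I=42, II=41, III=41
Best best-case = 42 → I.
Row averages: I=21.4, II=30.8, III=21.2
Highest average = 30.8 → II.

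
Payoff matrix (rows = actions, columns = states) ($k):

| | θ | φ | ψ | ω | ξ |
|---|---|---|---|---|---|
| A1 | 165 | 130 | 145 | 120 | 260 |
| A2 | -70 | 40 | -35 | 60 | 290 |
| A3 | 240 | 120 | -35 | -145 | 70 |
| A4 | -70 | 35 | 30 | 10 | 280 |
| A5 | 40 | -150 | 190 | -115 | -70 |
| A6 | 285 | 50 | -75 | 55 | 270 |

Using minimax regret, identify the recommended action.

A1

Column bests: θ=285, φ=130, ψ=190, ω=120, ξ=290.
A1 regrets: 120, 0, 45, 0, 30 → max 120
A2 regrets: 355, 90, 225, 60, 0 → max 355
A3 regrets: 45, 10, 225, 265, 220 → max 265
A4 regrets: 355, 95, 160, 110, 10 → max 355
A5 regrets: 245, 280, 0, 235, 360 → max 360
A6 regrets: 0, 80, 265, 65, 20 → max 265
Smallest max regret = 120 → A1.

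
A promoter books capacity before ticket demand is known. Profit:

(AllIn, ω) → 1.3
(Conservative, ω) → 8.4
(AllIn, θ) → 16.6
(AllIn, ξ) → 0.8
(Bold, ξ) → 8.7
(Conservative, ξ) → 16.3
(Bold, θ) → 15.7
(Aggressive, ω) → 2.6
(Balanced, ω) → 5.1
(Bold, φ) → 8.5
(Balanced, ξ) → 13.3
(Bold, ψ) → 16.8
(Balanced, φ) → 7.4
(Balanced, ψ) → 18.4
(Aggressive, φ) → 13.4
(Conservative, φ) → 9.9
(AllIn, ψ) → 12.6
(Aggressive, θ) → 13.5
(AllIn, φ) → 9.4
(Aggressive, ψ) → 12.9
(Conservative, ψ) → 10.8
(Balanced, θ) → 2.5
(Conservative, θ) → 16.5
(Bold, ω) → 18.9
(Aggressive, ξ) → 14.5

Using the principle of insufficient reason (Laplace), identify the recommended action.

Row averages: Conservative=12.38, Balanced=9.34, Aggressive=11.38, Bold=13.72, AllIn=8.14
Highest average = 13.72 → Bold.

Bold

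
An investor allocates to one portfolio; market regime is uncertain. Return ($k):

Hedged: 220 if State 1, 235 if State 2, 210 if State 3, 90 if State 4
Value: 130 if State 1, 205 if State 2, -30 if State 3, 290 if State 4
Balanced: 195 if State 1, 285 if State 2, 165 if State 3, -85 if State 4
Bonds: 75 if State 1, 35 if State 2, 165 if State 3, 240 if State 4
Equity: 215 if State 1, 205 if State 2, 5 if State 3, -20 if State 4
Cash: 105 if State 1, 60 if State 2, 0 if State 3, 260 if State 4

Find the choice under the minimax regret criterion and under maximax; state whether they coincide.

minimax regret → Hedged; maximax → Value (disagree)

Column bests: State 1=220, State 2=285, State 3=210, State 4=290.
Hedged regrets: 0, 50, 0, 200 → max 200
Value regrets: 90, 80, 240, 0 → max 240
Balanced regrets: 25, 0, 45, 375 → max 375
Bonds regrets: 145, 250, 45, 50 → max 250
Equity regrets: 5, 80, 205, 310 → max 310
Cash regrets: 115, 225, 210, 30 → max 225
Smallest max regret = 200 → Hedged.
Row maxima: Hedged=235, Value=290, Balanced=285, Bonds=240, Equity=215, Cash=260
Best best-case = 290 → Value.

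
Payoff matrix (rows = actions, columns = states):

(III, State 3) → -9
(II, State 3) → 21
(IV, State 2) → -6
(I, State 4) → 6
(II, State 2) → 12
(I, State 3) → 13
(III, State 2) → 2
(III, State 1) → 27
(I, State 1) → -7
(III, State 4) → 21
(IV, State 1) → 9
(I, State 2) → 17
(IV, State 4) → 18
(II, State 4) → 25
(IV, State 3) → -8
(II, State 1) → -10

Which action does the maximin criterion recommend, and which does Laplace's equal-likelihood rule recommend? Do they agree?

maximin → I; laplace → II (disagree)

Row minima: I=-7, II=-10, III=-9, IV=-8
Best worst-case = -7 → I.
Row averages: I=7.25, II=12, III=10.25, IV=3.25
Highest average = 12 → II.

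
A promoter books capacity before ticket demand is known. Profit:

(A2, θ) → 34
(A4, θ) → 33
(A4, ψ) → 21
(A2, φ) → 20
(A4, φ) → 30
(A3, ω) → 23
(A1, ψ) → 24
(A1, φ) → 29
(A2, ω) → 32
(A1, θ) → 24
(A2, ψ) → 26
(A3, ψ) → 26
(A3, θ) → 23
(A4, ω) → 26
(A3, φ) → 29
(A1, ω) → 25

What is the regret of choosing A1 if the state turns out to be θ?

10

Best payoff under θ is 34.
Regret = 34 − 24 = 10.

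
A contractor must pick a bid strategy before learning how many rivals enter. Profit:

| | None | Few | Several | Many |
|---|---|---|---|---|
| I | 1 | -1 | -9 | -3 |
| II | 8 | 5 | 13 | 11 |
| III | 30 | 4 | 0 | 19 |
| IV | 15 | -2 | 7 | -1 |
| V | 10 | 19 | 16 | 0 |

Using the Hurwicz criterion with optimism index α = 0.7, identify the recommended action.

III

I: 0.7·1 + 0.3·(-9) = -2
II: 0.7·13 + 0.3·5 = 10.6
III: 0.7·30 + 0.3·0 = 21
IV: 0.7·15 + 0.3·(-2) = 9.9
V: 0.7·19 + 0.3·0 = 13.3
Highest Hurwicz score = 21 → III.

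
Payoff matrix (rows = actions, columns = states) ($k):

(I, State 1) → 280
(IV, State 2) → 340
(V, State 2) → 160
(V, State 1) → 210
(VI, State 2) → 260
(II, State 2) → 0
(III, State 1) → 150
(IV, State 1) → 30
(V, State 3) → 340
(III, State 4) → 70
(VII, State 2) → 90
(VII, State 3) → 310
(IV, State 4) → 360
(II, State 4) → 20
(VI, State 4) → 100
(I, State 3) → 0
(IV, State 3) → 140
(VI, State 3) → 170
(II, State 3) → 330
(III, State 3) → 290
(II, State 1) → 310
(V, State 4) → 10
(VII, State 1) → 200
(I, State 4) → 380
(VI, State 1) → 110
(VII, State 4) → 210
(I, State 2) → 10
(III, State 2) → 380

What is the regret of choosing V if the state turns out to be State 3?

Best payoff under State 3 is 340.
Regret = 340 − 340 = 0.

0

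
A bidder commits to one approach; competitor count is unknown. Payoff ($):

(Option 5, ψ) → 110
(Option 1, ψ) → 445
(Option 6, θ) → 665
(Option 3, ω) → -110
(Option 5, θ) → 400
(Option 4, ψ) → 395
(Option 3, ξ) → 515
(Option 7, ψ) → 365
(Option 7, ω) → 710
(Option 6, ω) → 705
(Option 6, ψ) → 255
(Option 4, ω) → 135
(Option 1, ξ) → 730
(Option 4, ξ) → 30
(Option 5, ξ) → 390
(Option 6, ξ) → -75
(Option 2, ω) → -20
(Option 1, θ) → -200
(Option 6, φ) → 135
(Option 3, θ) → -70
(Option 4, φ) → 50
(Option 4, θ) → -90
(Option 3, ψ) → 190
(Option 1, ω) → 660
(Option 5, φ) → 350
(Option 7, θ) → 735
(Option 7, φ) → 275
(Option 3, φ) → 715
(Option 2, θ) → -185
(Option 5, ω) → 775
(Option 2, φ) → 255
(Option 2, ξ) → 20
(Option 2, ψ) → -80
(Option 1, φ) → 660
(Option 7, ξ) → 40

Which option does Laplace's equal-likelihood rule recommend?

Option 1

Row averages: Option 1=459, Option 2=-2, Option 3=248, Option 4=104, Option 5=405, Option 6=337, Option 7=425
Highest average = 459 → Option 1.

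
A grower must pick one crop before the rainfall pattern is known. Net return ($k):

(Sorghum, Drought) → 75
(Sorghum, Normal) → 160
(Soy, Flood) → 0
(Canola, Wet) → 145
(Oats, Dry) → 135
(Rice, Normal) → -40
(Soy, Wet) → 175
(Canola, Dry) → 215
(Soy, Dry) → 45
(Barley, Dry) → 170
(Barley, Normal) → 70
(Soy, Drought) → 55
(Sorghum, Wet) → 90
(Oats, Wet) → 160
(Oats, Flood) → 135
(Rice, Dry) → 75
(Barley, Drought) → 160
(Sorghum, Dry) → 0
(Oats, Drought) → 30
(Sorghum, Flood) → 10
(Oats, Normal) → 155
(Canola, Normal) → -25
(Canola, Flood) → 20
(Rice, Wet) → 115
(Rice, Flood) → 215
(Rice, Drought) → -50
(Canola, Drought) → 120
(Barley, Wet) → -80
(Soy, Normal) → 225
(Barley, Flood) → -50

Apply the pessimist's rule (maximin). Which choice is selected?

Oats

Row minima: Canola=-25, Sorghum=0, Rice=-50, Oats=30, Barley=-80, Soy=0
Best worst-case = 30 → Oats.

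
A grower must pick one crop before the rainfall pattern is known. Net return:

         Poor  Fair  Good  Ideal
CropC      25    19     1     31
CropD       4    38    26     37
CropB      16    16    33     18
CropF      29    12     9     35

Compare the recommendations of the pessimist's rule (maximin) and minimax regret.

Row minima: CropC=1, CropD=4, CropB=16, CropF=9
Best worst-case = 16 → CropB.
Column bests: Poor=29, Fair=38, Good=33, Ideal=37.
CropC regrets: 4, 19, 32, 6 → max 32
CropD regrets: 25, 0, 7, 0 → max 25
CropB regrets: 13, 22, 0, 19 → max 22
CropF regrets: 0, 26, 24, 2 → max 26
Smallest max regret = 22 → CropB.

maximin → CropB; minimax regret → CropB (agree)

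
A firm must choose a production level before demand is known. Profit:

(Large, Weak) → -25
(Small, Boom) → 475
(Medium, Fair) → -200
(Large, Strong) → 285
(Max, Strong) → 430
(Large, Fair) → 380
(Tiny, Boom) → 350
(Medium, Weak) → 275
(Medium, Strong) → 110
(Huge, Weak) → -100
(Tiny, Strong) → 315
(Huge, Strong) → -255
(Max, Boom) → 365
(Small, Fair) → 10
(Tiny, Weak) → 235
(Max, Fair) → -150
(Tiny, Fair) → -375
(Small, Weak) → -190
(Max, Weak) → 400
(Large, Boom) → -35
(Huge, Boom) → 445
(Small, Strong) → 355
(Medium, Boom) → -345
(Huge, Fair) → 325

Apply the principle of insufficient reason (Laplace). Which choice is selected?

Row averages: Tiny=131.25, Small=162.5, Medium=-40, Large=151.25, Huge=103.75, Max=261.25
Highest average = 261.25 → Max.

Max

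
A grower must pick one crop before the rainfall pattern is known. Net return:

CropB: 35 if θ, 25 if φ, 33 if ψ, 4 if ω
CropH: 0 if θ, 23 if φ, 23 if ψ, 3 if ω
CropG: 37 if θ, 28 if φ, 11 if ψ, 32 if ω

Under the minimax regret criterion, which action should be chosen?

Column bests: θ=37, φ=28, ψ=33, ω=32.
CropB regrets: 2, 3, 0, 28 → max 28
CropH regrets: 37, 5, 10, 29 → max 37
CropG regrets: 0, 0, 22, 0 → max 22
Smallest max regret = 22 → CropG.

CropG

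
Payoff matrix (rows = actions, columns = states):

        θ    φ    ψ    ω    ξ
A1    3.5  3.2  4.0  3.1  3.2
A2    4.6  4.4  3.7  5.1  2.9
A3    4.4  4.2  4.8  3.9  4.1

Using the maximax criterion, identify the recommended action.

Row maxima: A1=4.0, A2=5.1, A3=4.8
Best best-case = 5.1 → A2.

A2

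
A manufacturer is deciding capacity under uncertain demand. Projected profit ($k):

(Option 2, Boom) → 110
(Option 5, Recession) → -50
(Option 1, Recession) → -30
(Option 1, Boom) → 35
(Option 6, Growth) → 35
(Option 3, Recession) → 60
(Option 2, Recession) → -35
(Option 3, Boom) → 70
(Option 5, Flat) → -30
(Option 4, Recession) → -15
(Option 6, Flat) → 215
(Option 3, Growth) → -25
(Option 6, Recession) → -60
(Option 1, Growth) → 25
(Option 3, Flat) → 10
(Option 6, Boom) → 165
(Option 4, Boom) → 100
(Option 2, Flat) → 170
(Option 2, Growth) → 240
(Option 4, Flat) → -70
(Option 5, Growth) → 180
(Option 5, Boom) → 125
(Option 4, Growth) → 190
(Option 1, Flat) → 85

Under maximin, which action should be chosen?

Row minima: Option 1=-30, Option 2=-35, Option 3=-25, Option 4=-70, Option 5=-50, Option 6=-60
Best worst-case = -25 → Option 3.

Option 3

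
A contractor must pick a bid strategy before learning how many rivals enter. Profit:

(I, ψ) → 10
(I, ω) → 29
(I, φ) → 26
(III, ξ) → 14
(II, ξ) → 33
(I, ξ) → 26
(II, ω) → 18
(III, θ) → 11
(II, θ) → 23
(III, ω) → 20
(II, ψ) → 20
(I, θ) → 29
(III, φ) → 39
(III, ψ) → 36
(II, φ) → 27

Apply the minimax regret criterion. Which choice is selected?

II

Column bests: θ=29, φ=39, ψ=36, ω=29, ξ=33.
I regrets: 0, 13, 26, 0, 7 → max 26
II regrets: 6, 12, 16, 11, 0 → max 16
III regrets: 18, 0, 0, 9, 19 → max 19
Smallest max regret = 16 → II.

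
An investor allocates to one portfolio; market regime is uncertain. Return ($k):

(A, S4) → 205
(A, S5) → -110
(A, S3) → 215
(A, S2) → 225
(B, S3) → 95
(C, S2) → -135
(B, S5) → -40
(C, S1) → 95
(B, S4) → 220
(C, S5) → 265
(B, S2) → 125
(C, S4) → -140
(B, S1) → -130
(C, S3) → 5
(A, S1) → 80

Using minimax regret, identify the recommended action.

B

Column bests: S1=95, S2=225, S3=215, S4=220, S5=265.
A regrets: 15, 0, 0, 15, 375 → max 375
B regrets: 225, 100, 120, 0, 305 → max 305
C regrets: 0, 360, 210, 360, 0 → max 360
Smallest max regret = 305 → B.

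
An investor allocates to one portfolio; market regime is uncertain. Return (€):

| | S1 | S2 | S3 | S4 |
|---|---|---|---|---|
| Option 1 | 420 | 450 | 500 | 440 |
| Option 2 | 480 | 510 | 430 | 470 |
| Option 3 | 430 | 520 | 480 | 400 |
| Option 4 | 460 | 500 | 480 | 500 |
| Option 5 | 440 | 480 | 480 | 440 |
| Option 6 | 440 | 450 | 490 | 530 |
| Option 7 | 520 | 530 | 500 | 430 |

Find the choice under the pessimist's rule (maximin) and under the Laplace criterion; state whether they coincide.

maximin → Option 4; laplace → Option 7 (disagree)

Row minima: Option 1=420, Option 2=430, Option 3=400, Option 4=460, Option 5=440, Option 6=440, Option 7=430
Best worst-case = 460 → Option 4.
Row averages: Option 1=452.5, Option 2=472.5, Option 3=457.5, Option 4=485, Option 5=460, Option 6=477.5, Option 7=495
Highest average = 495 → Option 7.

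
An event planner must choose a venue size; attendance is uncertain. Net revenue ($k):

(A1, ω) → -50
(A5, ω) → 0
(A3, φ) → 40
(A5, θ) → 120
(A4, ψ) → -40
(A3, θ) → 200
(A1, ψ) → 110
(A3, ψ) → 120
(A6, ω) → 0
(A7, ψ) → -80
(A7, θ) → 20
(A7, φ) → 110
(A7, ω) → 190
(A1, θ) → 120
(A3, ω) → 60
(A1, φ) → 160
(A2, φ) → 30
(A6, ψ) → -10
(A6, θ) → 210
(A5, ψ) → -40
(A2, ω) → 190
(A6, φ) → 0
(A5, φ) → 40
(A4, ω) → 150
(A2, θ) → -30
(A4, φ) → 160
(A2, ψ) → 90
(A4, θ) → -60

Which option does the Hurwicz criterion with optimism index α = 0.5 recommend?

A1: 0.5·160 + 0.5·(-50) = 55
A2: 0.5·190 + 0.5·(-30) = 80
A3: 0.5·200 + 0.5·40 = 120
A4: 0.5·160 + 0.5·(-60) = 50
A5: 0.5·120 + 0.5·(-40) = 40
A6: 0.5·210 + 0.5·(-10) = 100
A7: 0.5·190 + 0.5·(-80) = 55
Highest Hurwicz score = 120 → A3.

A3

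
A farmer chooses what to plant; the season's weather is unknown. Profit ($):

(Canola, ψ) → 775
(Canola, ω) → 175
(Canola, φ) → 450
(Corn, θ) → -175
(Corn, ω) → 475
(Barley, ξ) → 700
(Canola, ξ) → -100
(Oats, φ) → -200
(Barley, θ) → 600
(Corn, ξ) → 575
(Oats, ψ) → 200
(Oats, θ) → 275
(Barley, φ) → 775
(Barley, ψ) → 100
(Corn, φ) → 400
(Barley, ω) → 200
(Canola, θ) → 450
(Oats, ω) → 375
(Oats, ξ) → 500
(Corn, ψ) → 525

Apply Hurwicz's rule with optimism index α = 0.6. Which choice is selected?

Barley: 0.6·775 + 0.4·100 = 505
Oats: 0.6·500 + 0.4·(-200) = 220
Corn: 0.6·575 + 0.4·(-175) = 275
Canola: 0.6·775 + 0.4·(-100) = 425
Highest Hurwicz score = 505 → Barley.

Barley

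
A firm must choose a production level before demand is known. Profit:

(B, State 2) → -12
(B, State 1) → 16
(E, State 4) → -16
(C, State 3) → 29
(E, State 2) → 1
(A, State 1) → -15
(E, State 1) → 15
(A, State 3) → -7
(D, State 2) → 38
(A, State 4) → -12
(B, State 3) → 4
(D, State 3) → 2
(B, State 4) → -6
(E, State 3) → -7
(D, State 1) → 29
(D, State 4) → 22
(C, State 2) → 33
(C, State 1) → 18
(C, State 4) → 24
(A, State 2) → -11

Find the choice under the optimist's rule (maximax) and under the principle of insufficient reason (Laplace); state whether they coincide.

Row maxima: A=-7, B=16, C=33, D=38, E=15
Best best-case = 38 → D.
Row averages: A=-11.25, B=0.5, C=26, D=22.75, E=-1.75
Highest average = 26 → C.

maximax → D; laplace → C (disagree)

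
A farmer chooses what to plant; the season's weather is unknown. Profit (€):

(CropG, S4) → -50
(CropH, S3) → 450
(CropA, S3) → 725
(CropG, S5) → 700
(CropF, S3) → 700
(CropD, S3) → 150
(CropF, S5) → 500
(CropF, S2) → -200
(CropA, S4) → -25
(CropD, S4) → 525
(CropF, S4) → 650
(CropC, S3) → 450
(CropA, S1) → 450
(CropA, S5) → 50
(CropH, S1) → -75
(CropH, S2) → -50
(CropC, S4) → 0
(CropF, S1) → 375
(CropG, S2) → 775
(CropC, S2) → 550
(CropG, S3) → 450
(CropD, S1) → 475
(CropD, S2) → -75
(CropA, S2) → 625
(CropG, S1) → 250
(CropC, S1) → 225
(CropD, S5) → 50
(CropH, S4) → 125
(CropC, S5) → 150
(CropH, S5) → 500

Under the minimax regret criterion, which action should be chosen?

Column bests: S1=475, S2=775, S3=725, S4=650, S5=700.
CropG regrets: 225, 0, 275, 700, 0 → max 700
CropA regrets: 25, 150, 0, 675, 650 → max 675
CropD regrets: 0, 850, 575, 125, 650 → max 850
CropC regrets: 250, 225, 275, 650, 550 → max 650
CropH regrets: 550, 825, 275, 525, 200 → max 825
CropF regrets: 100, 975, 25, 0, 200 → max 975
Smallest max regret = 650 → CropC.

CropC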